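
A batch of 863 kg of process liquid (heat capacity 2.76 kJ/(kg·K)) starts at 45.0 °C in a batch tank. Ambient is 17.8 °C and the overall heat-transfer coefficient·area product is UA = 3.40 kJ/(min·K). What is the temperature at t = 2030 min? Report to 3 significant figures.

19.3 °C

Lumped-capacitance energy balance: M c_p dT/dt = UA(T_amb − T).
dT/dt = (T_ss − T)/τ with T_ss = T_amb = 17.800 °C, τ = M c_p/UA = 863·2.76/3.40 = 700.55 min.
T approaches T_ss exponentially: T(t) = T_ss + (T₀ − T_ss) e^(−t/τ).
T(2030) = 17.800 + (27.200)·0.055149 = 19.300 °C.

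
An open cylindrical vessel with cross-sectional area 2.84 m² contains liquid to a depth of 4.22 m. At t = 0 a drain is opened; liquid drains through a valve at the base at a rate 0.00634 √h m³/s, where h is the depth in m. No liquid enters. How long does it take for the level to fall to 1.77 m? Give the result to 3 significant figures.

Mass balance (ρ constant): A dh/dt = −0.00634 √h.
Separate and integrate: 2(√h − √h₀) = −(0.00634/A) t.
t = 2A(√h₀ − √h)/0.00634 = 2·2.84·(√4.22 − √1.77)/0.00634
  = 5.6800 × (2.0543 − 1.3304) / 0.00634 = 648.50 s.

648 s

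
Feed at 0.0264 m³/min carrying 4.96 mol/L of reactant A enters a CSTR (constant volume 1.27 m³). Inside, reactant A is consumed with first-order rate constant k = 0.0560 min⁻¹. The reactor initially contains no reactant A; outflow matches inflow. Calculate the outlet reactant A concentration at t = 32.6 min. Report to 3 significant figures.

1.23 mol/L

Species balance: V dC/dt = Q C_in − Q C − k V C.
dC/dt = (Q/V) C_in − (Q/V + k) C; effective rate a = Q/V + k = 0.020787 + 0.0560 = 0.076787 min⁻¹.
C_ss = Q C_in/(Q + kV) = 1.3427 mol/L; C(t) = C_ss + (C₀ − C_ss) e^(−a t).
C(32.6) = 1.3427 + (-1.3427)·e^(−0.076787·32.6) = 1.3427 + (-1.3427)·0.081817 = 1.2329 mol/L.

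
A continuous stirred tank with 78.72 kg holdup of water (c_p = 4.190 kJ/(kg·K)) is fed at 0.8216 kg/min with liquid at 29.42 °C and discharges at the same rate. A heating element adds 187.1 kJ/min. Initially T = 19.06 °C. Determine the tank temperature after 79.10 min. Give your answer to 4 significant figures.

55.43 °C

First-law balance (no shaft work): M c_p dT/dt = ṁ c_p (T_in − T) + 187.1.
τ = M/ṁ = 95.8130 min; T_ss = T_in + Q̇/(ṁ c_p) = 29.42 + 187.1/(0.8216·4.190) = 83.7700 °C.
This is linear first-order; T(t) = T_ss + (T₀ − T_ss) e^(−t/τ).
T(79.10) = 83.7700 + (-64.7100)·e^(−79.10/95.8130) = 83.7700 + (-64.7100)·0.437987 = 55.4278 °C.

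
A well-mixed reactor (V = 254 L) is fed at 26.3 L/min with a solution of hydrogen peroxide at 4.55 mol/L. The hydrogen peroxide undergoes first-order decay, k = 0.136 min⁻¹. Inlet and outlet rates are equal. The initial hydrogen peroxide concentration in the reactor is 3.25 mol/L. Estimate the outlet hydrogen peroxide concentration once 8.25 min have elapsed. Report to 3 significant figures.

2.14 mol/L

Accumulation = in − out − consumed: V dC/dt = Q C_in − Q C − k V C.
This is linear with rate a = Q/V + k = 0.23954 min⁻¹.
C_ss = Q C_in/(Q + kV) = 1.9668 mol/L; C(t) = C_ss + (C₀ − C_ss) e^(−a t).
C(8.25) = 1.9668 + (1.2832)·e^(−0.23954·8.25) = 1.9668 + (1.2832)·0.13859 = 2.1446 mol/L.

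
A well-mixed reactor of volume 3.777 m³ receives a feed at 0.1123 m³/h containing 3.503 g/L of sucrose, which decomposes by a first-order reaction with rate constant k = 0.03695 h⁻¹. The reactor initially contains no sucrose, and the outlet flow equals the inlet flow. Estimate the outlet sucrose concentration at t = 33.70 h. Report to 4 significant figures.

V dC/dt = Q(C_in − C) − k V C.
dC/dt = (Q/V) C_in − (Q/V + k) C; effective rate a = Q/V + k = 0.0297326 + 0.03695 = 0.0666826 h⁻¹.
C_ss = Q C_in/(Q + kV) = 1.56193 g/L; C(t) = C_ss + (C₀ − C_ss) e^(−a t).
C(33.70) = 1.56193 + (-1.56193)·e^(−0.0666826·33.70) = 1.56193 + (-1.56193)·0.105694 = 1.39684 g/L.

1.397 g/L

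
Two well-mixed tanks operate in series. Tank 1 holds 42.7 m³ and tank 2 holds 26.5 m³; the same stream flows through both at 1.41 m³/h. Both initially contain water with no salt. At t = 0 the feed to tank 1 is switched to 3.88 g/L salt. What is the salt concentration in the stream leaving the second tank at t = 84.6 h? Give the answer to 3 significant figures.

3.32 g/L

Each tank obeys Vᵢ dCᵢ/dt = Q(Cᵢ₋₁ − Cᵢ), so τᵢ = Vᵢ/Q.
τ₁ = 42.7/1.41 = 30.284 h; τ₂ = 26.5/1.41 = 18.794 h.
Tank 1: C₁ = C_in(1 − e^(−t/τ₁)). Tank 2 (τ₁ ≠ τ₂): C₂ = C_in[1 − (τ₁ e^(−t/τ₁) − τ₂ e^(−t/τ₂))/(τ₁ − τ₂)].
At t = 84.6: e^(−t/τ₁) = 0.061202, e^(−t/τ₂) = 0.011094.
C₂ = 3.88·[1 − (30.284·0.061202 − 18.794·0.011094)/(11.489)] = 3.88·0.85683 = 3.3245 g/L.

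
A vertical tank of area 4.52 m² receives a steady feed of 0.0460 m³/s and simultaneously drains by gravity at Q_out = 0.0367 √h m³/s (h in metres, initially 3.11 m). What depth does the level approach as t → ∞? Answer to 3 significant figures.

1.57 m

A dh/dt = Q_in − 0.0367 √h. Steady state requires inflow = outflow:
Q_in = 0.0367 √h_ss ⇒ √h_ss = 0.0460/0.0367 = 1.2534.
h_ss = 1.2534² = 1.5710 m. (Since h₀ = 3.11 m > h_ss, the level will fall toward this value.)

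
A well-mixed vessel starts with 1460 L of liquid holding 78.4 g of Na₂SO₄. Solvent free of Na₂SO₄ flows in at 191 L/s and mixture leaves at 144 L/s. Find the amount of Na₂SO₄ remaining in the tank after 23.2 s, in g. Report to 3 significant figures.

Let m(t) be the amount of Na₂SO₄. Volume: V(t) = V₀ + (Q_in − Q_out) t = 1460 + 47.000 t; V(23.2) = 2550.4 L.
No Na₂SO₄ enters, so dm/dt = −Q_out · (m/V).
dm/m = −Q_out dt/(V₀ + 47.000 t); integrating gives ln(m/m₀) = −(Q_out/(Q_in−Q_out)) ln(V/V₀).
m = m₀ (V₀/V)^(Q_out/(Q_in−Q_out)) = 78.4 × (1460/2550.4)^(3.0638) = 14.193 g.

14.2 g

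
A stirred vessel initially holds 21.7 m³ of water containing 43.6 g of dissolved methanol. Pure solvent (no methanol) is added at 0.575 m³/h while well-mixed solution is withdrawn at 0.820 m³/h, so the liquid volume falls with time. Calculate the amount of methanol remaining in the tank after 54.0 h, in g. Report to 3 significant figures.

Total volume: dV/dt = Q_in − Q_out = -0.24500 m³/h, so V(t) = 21.7 − 0.24500 t and V(54.0) = 8.4700 m³.
Solute balance: dm/dt = 0 − Q_out C = −Q_out m/V(t).
dm/m = −Q_out dt/(V₀ − 0.24500 t); integrating gives ln(m/m₀) = −(Q_out/(Q_in−Q_out)) ln(V/V₀).
m = m₀ (V₀/V)^(Q_out/(Q_in−Q_out)) = 43.6 × (21.7/8.4700)^(-3.3469) = 1.8707 g.

1.87 g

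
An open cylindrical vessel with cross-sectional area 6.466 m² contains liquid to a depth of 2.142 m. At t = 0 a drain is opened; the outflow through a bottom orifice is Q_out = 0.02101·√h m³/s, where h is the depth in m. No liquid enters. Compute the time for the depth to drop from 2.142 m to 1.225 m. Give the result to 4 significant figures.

219.6 s

Mass balance (ρ constant): A dh/dt = −0.02101 √h.
∫ h^(−1/2) dh = −(0.02101/A) ∫ dt, giving 2√h = 2√h₀ − (0.02101/A) t.
t = 2A(√h₀ − √h)/0.02101 = 2·6.466·(√2.142 − √1.225)/0.02101
  = 12.9320 × (1.46356 − 1.10680) / 0.02101 = 219.592 s.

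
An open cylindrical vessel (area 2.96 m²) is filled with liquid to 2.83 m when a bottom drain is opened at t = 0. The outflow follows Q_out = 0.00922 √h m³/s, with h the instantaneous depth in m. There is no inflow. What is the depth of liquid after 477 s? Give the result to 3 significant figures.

0.882 m

A dh/dt = −Q_out = −0.00922 √h.
Separate and integrate: 2(√h − √h₀) = −(0.00922/A) t.
√h = √2.83 − 0.00922·477/(2·2.96) = 1.6823 − 0.74290 = 0.93937.
h = 0.93937² = 0.88241 m.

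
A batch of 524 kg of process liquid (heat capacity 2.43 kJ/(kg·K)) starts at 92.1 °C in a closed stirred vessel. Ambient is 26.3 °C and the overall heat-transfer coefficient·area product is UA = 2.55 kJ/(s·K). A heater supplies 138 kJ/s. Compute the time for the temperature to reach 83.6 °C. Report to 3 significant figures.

Lumped-capacitance energy balance: M c_p dT/dt = UA(T_amb − T) + Q̇.
τ = M c_p/UA = 499.34 s; T_ss = T_amb + Q̇/UA = 26.3 + 138/2.55 = 80.418 °C.
T(t) = T_ss + (T₀ − T_ss)e^(−t/τ); set T = 83.6:
t = −τ ln[(T − T_ss)/(T₀ − T_ss)] = −499.34 · ln(0.27241) = 649.37 s.

649 s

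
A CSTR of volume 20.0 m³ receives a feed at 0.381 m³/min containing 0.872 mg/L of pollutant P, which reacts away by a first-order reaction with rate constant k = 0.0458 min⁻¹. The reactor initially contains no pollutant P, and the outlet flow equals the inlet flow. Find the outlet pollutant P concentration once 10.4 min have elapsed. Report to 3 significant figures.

0.126 mg/L

Accumulation = in − out − consumed: V dC/dt = Q C_in − Q C − k V C.
This is linear with rate a = Q/V + k = 0.064850 min⁻¹.
C_ss = Q C_in/(Q + kV) = 0.25615 mg/L; C(t) = C_ss + (C₀ − C_ss) e^(−a t).
C(10.4) = 0.25615 + (-0.25615)·e^(−0.064850·10.4) = 0.25615 + (-0.25615)·0.50944 = 0.12566 mg/L.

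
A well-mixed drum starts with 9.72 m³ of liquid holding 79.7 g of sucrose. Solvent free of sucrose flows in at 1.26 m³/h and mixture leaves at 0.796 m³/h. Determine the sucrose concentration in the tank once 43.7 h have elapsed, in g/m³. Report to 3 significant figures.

0.384 g/m³

Let m(t) be the amount of sucrose. Volume: V(t) = V₀ + (Q_in − Q_out) t = 9.72 + 0.46400 t; V(43.7) = 29.997 m³.
Species balance (pure solvent in): dm/dt = −Q_out · m/V(t).
dm/m = −Q_out dt/(V₀ + 0.46400 t); integrating gives ln(m/m₀) = −(Q_out/(Q_in−Q_out)) ln(V/V₀).
m = m₀ (V₀/V)^(Q_out/(Q_in−Q_out)) = 79.7 × (9.72/29.997)^(1.7155) = 11.531 g.
C = m/V = 11.531/29.997 = 0.38441 g/m³.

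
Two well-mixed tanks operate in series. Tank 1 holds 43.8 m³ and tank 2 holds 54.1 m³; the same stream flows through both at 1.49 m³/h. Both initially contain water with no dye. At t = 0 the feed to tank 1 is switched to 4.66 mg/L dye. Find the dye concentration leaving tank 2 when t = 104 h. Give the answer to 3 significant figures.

3.84 mg/L

Time constants: τᵢ = Vᵢ/Q for each well-mixed tank.
τ₁ = 43.8/1.49 = 29.396 h; τ₂ = 54.1/1.49 = 36.309 h.
Solving the cascade with C₁(0)=C₂(0)=0 gives C₂(t) = C_in[1 − (τ₁ e^(−t/τ₁) − τ₂ e^(−t/τ₂))/(τ₁ − τ₂)].
At t = 104: e^(−t/τ₁) = 0.029074, e^(−t/τ₂) = 0.057022.
C₂ = 4.66·[1 − (29.396·0.029074 − 36.309·0.057022)/(-6.9128)] = 4.66·0.82413 = 3.8405 mg/L.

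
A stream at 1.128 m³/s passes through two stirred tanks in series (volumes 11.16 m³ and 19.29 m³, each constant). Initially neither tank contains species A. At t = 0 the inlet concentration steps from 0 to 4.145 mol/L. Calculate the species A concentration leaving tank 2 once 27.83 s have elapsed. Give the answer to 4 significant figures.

2.555 mol/L

Species balance on tank i: dCᵢ/dt = (Cᵢ₋₁ − Cᵢ)/τᵢ with τᵢ = Vᵢ/Q.
τ₁ = 11.16/1.128 = 9.89362 s; τ₂ = 19.29/1.128 = 17.1011 s.
Tank 1: C₁ = C_in(1 − e^(−t/τ₁)). Tank 2 (τ₁ ≠ τ₂): C₂ = C_in[1 − (τ₁ e^(−t/τ₁) − τ₂ e^(−t/τ₂))/(τ₁ − τ₂)].
At t = 27.83: e^(−t/τ₁) = 0.0600292, e^(−t/τ₂) = 0.196443.
C₂ = 4.145·[1 − (9.89362·0.0600292 − 17.1011·0.196443)/(-7.20745)] = 4.145·0.616303 = 2.55458 mol/L.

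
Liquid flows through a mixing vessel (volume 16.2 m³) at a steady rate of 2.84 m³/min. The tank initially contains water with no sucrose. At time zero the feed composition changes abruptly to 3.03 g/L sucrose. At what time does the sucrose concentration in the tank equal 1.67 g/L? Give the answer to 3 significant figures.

4.57 min

Species balance: V dC/dt = Q(C_in − C) ⇒ τ = V/Q = 5.7042 min.
C(t) = C_in + (C₀ − C_in) e^(−t/τ). Set C = 1.67 and solve for t:
e^(−t/τ) = (C − C_in)/(C₀ − C_in) = (1.67 − 3.03)/(0 − 3.03) = 0.44884
t = −τ ln(…) = 5.7042 × 0.80108 = 4.5695 min.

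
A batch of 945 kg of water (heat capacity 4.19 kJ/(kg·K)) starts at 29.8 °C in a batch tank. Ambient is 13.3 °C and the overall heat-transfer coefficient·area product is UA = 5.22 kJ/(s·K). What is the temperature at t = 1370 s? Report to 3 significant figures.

16.0 °C

First-law balance (no shaft work): M c_p dT/dt = −UA(T − T_amb).
dT/dt = (T_ss − T)/τ with T_ss = T_amb = 13.300 °C, τ = M c_p/UA = 945·4.19/5.22 = 758.53 s.
Solution: T(t) = T_ss + (T₀ − T_ss) e^(−t/τ).
T(1370) = 13.300 + (16.500)·0.16429 = 16.011 °C.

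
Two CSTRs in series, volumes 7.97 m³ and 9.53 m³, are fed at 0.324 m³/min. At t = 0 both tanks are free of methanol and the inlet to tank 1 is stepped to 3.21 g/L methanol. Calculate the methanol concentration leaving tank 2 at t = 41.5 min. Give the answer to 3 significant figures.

Time constants: τᵢ = Vᵢ/Q for each well-mixed tank.
τ₁ = 7.97/0.324 = 24.599 min; τ₂ = 9.53/0.324 = 29.414 min.
Tank 1: C₁ = C_in(1 − e^(−t/τ₁)). Tank 2 (τ₁ ≠ τ₂): C₂ = C_in[1 − (τ₁ e^(−t/τ₁) − τ₂ e^(−t/τ₂))/(τ₁ − τ₂)].
At t = 41.5: e^(−t/τ₁) = 0.18506, e^(−t/τ₂) = 0.24392.
C₂ = 3.21·[1 − (24.599·0.18506 − 29.414·0.24392)/(-4.8148)] = 3.21·0.45536 = 1.4617 g/L.

1.46 g/L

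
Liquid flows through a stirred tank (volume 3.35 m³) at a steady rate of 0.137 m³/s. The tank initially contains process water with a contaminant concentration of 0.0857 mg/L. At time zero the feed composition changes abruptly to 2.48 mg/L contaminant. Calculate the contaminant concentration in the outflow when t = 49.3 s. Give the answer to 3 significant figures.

2.16 mg/L

Mass balance on the solute (V constant): V dC/dt = Q(C_in − C).
Time constant τ = V/Q = 3.35/0.137 = 24.453 s.
Integrating: C(t) = C_in + (C₀ − C_in) e^(−t/τ).
C(49.3) = 2.48 + (0.0857 − 2.48)·e^(−49.3/24.453) = 2.48 + (-2.3943)·0.13317 = 2.1612 mg/L.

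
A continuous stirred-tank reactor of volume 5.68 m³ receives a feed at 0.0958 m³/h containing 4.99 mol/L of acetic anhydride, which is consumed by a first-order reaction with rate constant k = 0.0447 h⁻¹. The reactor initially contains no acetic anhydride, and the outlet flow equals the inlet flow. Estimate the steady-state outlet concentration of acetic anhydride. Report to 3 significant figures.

1.37 mol/L

V dC/dt = Q(C_in − C) − k V C.
Steady state (dC/dt = 0): C_ss = Q C_in/(Q + kV) = C_in/(1 + kV/Q).
C_ss = 0.0958·4.99/(0.0958 + 0.0447·5.68) = 0.47804/0.34970 = 1.3670 mol/L.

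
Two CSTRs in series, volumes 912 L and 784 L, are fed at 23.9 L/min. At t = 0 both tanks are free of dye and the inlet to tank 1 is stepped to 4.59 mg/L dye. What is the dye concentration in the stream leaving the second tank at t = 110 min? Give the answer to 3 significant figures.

Each tank obeys Vᵢ dCᵢ/dt = Q(Cᵢ₋₁ − Cᵢ), so τᵢ = Vᵢ/Q.
τ₁ = 912/23.9 = 38.159 min; τ₂ = 784/23.9 = 32.803 min.
Solving the cascade with C₁(0)=C₂(0)=0 gives C₂(t) = C_in[1 − (τ₁ e^(−t/τ₁) − τ₂ e^(−t/τ₂))/(τ₁ − τ₂)].
At t = 110: e^(−t/τ₁) = 0.055985, e^(−t/τ₂) = 0.034968.
C₂ = 4.59·[1 − (38.159·0.055985 − 32.803·0.034968)/(5.3556)] = 4.59·0.81529 = 3.7422 mg/L.

3.74 mg/L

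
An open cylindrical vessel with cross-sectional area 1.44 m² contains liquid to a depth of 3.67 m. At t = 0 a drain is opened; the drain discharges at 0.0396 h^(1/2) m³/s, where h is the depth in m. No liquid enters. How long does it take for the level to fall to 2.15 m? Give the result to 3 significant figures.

32.7 s

Mass balance (ρ constant): A dh/dt = −0.0396 √h.
∫ h^(−1/2) dh = −(0.0396/A) ∫ dt, giving 2√h = 2√h₀ − (0.0396/A) t.
t = 2A(√h₀ − √h)/0.0396 = 2·1.44·(√3.67 − √2.15)/0.0396
  = 2.8800 × (1.9157 − 1.4663) / 0.0396 = 32.686 s.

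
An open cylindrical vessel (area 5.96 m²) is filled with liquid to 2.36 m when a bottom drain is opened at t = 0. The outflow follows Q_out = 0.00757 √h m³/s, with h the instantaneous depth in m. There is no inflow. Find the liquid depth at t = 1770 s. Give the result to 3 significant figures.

With no inflow, A dh/dt = −0.00757 √h.
This is separable: 2 d(√h)/dt = −0.00757/A, so √h = √h₀ − (0.00757/(2A)) t.
√h = √2.36 − 0.00757·1770/(2·5.96) = 1.5362 − 1.1241 = 0.41216.
h = 0.41216² = 0.16988 m.

0.170 m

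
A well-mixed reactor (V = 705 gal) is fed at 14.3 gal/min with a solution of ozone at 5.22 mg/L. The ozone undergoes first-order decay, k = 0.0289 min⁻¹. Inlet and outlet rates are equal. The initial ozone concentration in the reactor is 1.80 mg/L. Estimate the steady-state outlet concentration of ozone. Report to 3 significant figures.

V dC/dt = Q(C_in − C) − k V C.
At steady state: 0 = Q C_in − (Q + kV) C_ss, so C_ss = Q C_in/(Q + kV).
C_ss = 14.3·5.22/(14.3 + 0.0289·705) = 74.646/34.674 = 2.1528 mg/L.

2.15 mg/L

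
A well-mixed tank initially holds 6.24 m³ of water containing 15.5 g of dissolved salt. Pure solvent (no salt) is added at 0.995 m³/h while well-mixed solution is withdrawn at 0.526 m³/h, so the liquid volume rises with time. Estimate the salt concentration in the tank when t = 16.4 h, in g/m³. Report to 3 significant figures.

0.452 g/m³

Let m(t) be the amount of salt. Volume: V(t) = V₀ + (Q_in − Q_out) t = 6.24 + 0.46900 t; V(16.4) = 13.932 m³.
No salt enters, so dm/dt = −Q_out · (m/V).
Separate: dm/m = −Q_out dt/V(t) ⇒ ln(m/m₀) = −(Q_out/(Q_in−Q_out)) ln(V/V₀).
m = m₀ (V₀/V)^(Q_out/(Q_in−Q_out)) = 15.5 × (6.24/13.932)^(1.1215) = 6.2968 g.
C = m/V = 6.2968/13.932 = 0.45198 g/m³.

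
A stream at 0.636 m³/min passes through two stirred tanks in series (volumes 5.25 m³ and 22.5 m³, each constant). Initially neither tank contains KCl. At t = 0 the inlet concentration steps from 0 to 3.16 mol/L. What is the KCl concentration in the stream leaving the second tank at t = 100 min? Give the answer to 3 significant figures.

2.92 mol/L

Species balance on tank i: dCᵢ/dt = (Cᵢ₋₁ − Cᵢ)/τᵢ with τᵢ = Vᵢ/Q.
τ₁ = 5.25/0.636 = 8.2547 min; τ₂ = 22.5/0.636 = 35.377 min.
Solving the cascade with C₁(0)=C₂(0)=0 gives C₂(t) = C_in[1 − (τ₁ e^(−t/τ₁) − τ₂ e^(−t/τ₂))/(τ₁ − τ₂)].
At t = 100: e^(−t/τ₁) = 5.4807e-06, e^(−t/τ₂) = 0.059210.
C₂ = 3.16·[1 − (8.2547·5.4807e-06 − 35.377·0.059210)/(-27.123)] = 3.16·0.92277 = 2.9160 mol/L.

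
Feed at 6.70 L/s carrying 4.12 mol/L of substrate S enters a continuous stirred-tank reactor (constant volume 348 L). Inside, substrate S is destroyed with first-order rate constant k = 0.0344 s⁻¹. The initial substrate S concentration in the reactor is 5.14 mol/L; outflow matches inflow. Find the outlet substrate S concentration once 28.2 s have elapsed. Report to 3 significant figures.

Species balance: V dC/dt = Q C_in − Q C − k V C.
dC/dt = (Q/V) C_in − (Q/V + k) C; effective rate a = Q/V + k = 0.019253 + 0.0344 = 0.053653 s⁻¹.
C_ss = Q C_in/(Q + kV) = 1.4784 mol/L; C(t) = C_ss + (C₀ − C_ss) e^(−a t).
C(28.2) = 1.4784 + (3.6616)·e^(−0.053653·28.2) = 1.4784 + (3.6616)·0.22025 = 2.2849 mol/L.

2.28 mol/L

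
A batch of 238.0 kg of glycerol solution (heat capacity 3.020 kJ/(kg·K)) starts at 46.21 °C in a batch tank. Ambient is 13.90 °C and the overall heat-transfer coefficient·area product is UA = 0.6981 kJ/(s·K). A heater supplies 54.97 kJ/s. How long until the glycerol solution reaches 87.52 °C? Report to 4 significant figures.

M c_p dT/dt = −UA(T − T_amb) + Q̇.
τ = M c_p/UA = 1029.59 s; T_ss = T_amb + Q̇/UA = 13.90 + 54.97/0.6981 = 92.6423 °C.
T(t) = T_ss + (T₀ − T_ss)e^(−t/τ); set T = 87.52:
t = −τ ln[(T − T_ss)/(T₀ − T_ss)] = −1029.59 · ln(0.110318) = 2269.63 s.

2270 s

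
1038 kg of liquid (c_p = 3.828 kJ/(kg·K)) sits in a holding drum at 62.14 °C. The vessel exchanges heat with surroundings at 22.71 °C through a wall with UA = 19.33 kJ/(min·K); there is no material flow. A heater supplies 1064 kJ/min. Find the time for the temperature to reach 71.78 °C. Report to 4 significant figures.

197.5 min

M c_p dT/dt = −UA(T − T_amb) + Q̇.
τ = M c_p/UA = 205.559 min; T_ss = T_amb + Q̇/UA = 22.71 + 1064/19.33 = 77.7540 °C.
T(t) = T_ss + (T₀ − T_ss)e^(−t/τ); set T = 71.78:
t = −τ ln[(T − T_ss)/(T₀ − T_ss)] = −205.559 · ln(0.382604) = 197.492 min.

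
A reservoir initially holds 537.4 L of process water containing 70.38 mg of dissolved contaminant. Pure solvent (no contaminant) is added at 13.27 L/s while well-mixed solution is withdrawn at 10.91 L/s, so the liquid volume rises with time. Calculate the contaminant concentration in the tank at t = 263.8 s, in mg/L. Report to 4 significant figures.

Let m(t) be the amount of contaminant. Volume: V(t) = V₀ + (Q_in − Q_out) t = 537.4 + 2.36000 t; V(263.8) = 1159.97 L.
Solute balance: dm/dt = 0 − Q_out C = −Q_out m/V(t).
dm/m = −Q_out dt/(V₀ + 2.36000 t); integrating gives ln(m/m₀) = −(Q_out/(Q_in−Q_out)) ln(V/V₀).
m = m₀ (V₀/V)^(Q_out/(Q_in−Q_out)) = 70.38 × (537.4/1159.97)^(4.62288) = 2.00780 mg.
C = m/V = 2.00780/1159.97 = 0.00173091 mg/L.

0.001731 mg/L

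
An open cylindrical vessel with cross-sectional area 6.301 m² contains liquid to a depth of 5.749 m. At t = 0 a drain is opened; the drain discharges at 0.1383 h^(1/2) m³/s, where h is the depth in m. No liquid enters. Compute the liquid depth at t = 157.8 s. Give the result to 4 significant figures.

0.4435 m

A dh/dt = −Q_out = −0.1383 √h.
This is separable: 2 d(√h)/dt = −0.1383/A, so √h = √h₀ − (0.1383/(2A)) t.
√h = √5.749 − 0.1383·157.8/(2·6.301) = 2.39771 − 1.73177 = 0.665939.
h = 0.665939² = 0.443475 m.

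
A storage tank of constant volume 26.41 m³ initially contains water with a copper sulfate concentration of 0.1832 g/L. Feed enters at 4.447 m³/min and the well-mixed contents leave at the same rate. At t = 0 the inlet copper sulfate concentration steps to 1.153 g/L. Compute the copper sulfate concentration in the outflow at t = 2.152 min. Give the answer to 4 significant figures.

Accumulation = in − out for the solute gives V dC/dt = Q(C_in − C).
Time constant τ = V/Q = 26.41/4.447 = 5.93884 min.
This is linear first-order; C(t) = C_in + (C₀ − C_in) e^(−t/τ).
C(2.152) = 1.153 + (0.1832 − 1.153)·e^(−2.152/5.93884) = 1.153 + (-0.969800)·0.696031 = 0.477989 g/L.

0.4780 g/L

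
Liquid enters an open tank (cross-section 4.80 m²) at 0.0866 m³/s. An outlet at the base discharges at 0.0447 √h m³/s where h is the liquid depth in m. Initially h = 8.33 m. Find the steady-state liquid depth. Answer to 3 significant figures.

3.75 m

Level balance: A dh/dt = 0.0866 − 0.0447 √h. Setting dh/dt = 0:
Q_in = 0.0447 √h_ss ⇒ √h_ss = 0.0866/0.0447 = 1.9374.
h_ss = 1.9374² = 3.7534 m. (Since h₀ = 8.33 m > h_ss, the level will fall toward this value.)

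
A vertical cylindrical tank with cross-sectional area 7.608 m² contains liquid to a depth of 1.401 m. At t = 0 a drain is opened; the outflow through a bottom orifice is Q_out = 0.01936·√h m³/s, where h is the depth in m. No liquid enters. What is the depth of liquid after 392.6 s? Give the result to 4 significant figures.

With no inflow, A dh/dt = −0.01936 √h.
Separate and integrate: 2(√h − √h₀) = −(0.01936/A) t.
√h = √1.401 − 0.01936·392.6/(2·7.608) = 1.18364 − 0.499523 = 0.684116.
h = 0.684116² = 0.468014 m.

0.4680 m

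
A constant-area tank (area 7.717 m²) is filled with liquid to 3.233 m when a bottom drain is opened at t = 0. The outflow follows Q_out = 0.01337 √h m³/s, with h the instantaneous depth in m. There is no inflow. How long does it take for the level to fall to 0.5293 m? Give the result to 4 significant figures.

Mass balance (ρ constant): A dh/dt = −0.01337 √h.
∫ h^(−1/2) dh = −(0.01337/A) ∫ dt, giving 2√h = 2√h₀ − (0.01337/A) t.
t = 2A(√h₀ − √h)/0.01337 = 2·7.717·(√3.233 − √0.5293)/0.01337
  = 15.4340 × (1.79805 − 0.727530) / 0.01337 = 1235.79 s.

1236 s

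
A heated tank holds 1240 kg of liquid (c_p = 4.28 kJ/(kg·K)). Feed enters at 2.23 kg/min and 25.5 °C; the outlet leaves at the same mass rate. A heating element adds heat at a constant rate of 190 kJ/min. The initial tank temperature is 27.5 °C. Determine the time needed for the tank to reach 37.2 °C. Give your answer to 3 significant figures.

434 min

Heat balance on the well-mixed liquid: M c_p dT/dt = ṁ c_p (T_in − T) + 190.
τ = M/ṁ = 556.05 min; T_ss = T_in + Q̇/(ṁ c_p) = 45.407 °C.
T(t) = T_ss + (T₀ − T_ss) e^(−t/τ). Set T = 37.2:
e^(−t/τ) = (37.2 − 45.407)/(27.5 − 45.407) = 0.45831
t = −556.05 · ln(0.45831) = 433.84 min.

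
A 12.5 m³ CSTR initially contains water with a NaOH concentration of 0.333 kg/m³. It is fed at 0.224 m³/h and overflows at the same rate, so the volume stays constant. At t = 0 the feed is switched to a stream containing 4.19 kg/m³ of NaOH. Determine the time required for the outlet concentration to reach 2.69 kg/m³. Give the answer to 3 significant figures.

52.7 h

Species balance: V dC/dt = Q(C_in − C) ⇒ τ = V/Q = 55.804 h.
C(t) = C_in + (C₀ − C_in) e^(−t/τ). Set C = 2.69 and solve for t:
e^(−t/τ) = (C − C_in)/(C₀ − C_in) = (2.69 − 4.19)/(0.333 − 4.19) = 0.38890
t = −τ ln(…) = 55.804 × 0.94442 = 52.702 h.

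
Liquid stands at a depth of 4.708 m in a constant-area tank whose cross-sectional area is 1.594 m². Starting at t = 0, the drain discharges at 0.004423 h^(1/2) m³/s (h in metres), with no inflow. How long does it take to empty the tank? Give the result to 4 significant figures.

1564 s

A dh/dt = −Q_out = −0.004423 √h.
Separate and integrate: 2(√h − √h₀) = −(0.004423/A) t.
Set h = 0: 2√h₀ = (0.004423/A) t_empty ⇒ t_empty = 2A√h₀/0.004423.
t_empty = 2·1.594·√4.708/0.004423 = 3.18800·2.16979/0.004423 = 1563.94 s.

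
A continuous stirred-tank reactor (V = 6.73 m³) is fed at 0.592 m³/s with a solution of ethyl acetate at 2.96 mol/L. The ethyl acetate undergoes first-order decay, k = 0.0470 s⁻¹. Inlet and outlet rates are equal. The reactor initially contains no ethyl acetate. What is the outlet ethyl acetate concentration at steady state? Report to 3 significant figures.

V dC/dt = Q(C_in − C) − k V C.
Steady state (dC/dt = 0): C_ss = Q C_in/(Q + kV) = C_in/(1 + kV/Q).
C_ss = 0.592·2.96/(0.592 + 0.0470·6.73) = 1.7523/0.90831 = 1.9292 mol/L.

1.93 mol/L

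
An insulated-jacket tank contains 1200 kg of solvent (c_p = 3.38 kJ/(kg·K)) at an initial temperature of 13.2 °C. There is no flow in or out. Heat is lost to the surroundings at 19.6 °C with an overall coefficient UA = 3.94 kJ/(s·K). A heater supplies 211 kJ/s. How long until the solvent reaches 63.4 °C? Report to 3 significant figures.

M c_p dT/dt = −UA(T − T_amb) + Q̇.
τ = M c_p/UA = 1029.4 s; T_ss = T_amb + Q̇/UA = 19.6 + 211/3.94 = 73.153 °C.
T(t) = T_ss + (T₀ − T_ss)e^(−t/τ); set T = 63.4:
t = −τ ln[(T − T_ss)/(T₀ − T_ss)] = −1029.4 · ln(0.16268) = 1869.4 s.

1870 s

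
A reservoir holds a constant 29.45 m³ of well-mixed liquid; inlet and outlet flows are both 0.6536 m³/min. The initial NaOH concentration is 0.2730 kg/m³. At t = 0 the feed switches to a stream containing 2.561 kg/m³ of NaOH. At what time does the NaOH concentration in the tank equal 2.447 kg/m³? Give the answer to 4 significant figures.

135.1 min

Species balance: V dC/dt = Q(C_in − C) ⇒ τ = V/Q = 45.0581 min.
C(t) = C_in + (C₀ − C_in) e^(−t/τ). Set C = 2.447 and solve for t:
e^(−t/τ) = (C − C_in)/(C₀ − C_in) = (2.447 − 2.561)/(0.2730 − 2.561) = 0.0498252
t = −τ ln(…) = 45.0581 × 2.99923 = 135.140 min.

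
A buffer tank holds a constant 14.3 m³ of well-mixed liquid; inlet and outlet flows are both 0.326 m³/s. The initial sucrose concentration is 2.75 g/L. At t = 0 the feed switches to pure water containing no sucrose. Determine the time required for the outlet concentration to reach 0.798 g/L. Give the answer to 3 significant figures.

54.3 s

Species balance: V dC/dt = Q(C_in − C) ⇒ τ = V/Q = 43.865 s.
C(t) = C_in + (C₀ − C_in) e^(−t/τ). Set C = 0.798 and solve for t:
e^(−t/τ) = (C − C_in)/(C₀ − C_in) = (0.798 − 0)/(2.75 − 0) = 0.29018
t = −τ ln(…) = 43.865 × 1.2372 = 54.272 s.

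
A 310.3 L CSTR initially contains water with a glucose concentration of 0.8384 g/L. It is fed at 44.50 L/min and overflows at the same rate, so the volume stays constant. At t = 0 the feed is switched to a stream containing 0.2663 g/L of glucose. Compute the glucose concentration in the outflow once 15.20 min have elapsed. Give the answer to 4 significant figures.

Mass balance on the solute (V constant): V dC/dt = Q(C_in − C).
So dC/dt = (C_in − C)/τ with τ = V/Q = 310.3/44.50 = 6.97303 min.
C approaches C_in exponentially: C(t) = C_in + (C₀ − C_in) e^(−t/τ).
C(15.20) = 0.2663 + (0.8384 − 0.2663)·e^(−15.20/6.97303) = 0.2663 + (0.572100)·0.113061 = 0.330982 g/L.

0.3310 g/L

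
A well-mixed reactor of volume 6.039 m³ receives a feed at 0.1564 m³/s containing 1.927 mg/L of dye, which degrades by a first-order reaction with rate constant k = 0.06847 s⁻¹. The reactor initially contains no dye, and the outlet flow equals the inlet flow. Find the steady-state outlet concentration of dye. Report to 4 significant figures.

0.5288 mg/L

V dC/dt = Q(C_in − C) − k V C.
At steady state: 0 = Q C_in − (Q + kV) C_ss, so C_ss = Q C_in/(Q + kV).
C_ss = 0.1564·1.927/(0.1564 + 0.06847·6.039) = 0.301383/0.569890 = 0.528844 mg/L.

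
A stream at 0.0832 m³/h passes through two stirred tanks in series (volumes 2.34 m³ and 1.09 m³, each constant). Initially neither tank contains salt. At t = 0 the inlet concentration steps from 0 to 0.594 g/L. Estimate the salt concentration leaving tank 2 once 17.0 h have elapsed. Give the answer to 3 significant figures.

Each tank obeys Vᵢ dCᵢ/dt = Q(Cᵢ₋₁ − Cᵢ), so τᵢ = Vᵢ/Q.
τ₁ = 2.34/0.0832 = 28.125 h; τ₂ = 1.09/0.0832 = 13.101 h.
Solving the cascade with C₁(0)=C₂(0)=0 gives C₂(t) = C_in[1 − (τ₁ e^(−t/τ₁) − τ₂ e^(−t/τ₂))/(τ₁ − τ₂)].
At t = 17.0: e^(−t/τ₁) = 0.54638, e^(−t/τ₂) = 0.27318.
C₂ = 0.594·[1 − (28.125·0.54638 − 13.101·0.27318)/(15.024)] = 0.594·0.21540 = 0.12795 g/L.

0.128 g/L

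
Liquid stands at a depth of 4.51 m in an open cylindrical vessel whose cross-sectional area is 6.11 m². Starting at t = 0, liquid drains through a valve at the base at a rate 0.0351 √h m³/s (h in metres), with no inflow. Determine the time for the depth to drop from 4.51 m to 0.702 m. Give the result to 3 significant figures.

448 s

A dh/dt = −Q_out = −0.0351 √h.
This is separable: 2 d(√h)/dt = −0.0351/A, so √h = √h₀ − (0.0351/(2A)) t.
t = 2A(√h₀ − √h)/0.0351 = 2·6.11·(√4.51 − √0.702)/0.0351
  = 12.220 × (2.1237 − 0.83785) / 0.0351 = 447.66 s.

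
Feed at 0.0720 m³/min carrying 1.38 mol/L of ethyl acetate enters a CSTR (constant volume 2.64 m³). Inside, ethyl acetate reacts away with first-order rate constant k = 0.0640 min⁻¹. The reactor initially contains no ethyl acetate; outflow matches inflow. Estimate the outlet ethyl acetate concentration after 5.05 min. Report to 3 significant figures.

Accumulation = in − out − consumed: V dC/dt = Q C_in − Q C − k V C.
dC/dt = (Q/V) C_in − (Q/V + k) C; effective rate a = Q/V + k = 0.027273 + 0.0640 = 0.091273 min⁻¹.
C_ss = Q C_in/(Q + kV) = 0.41235 mol/L; C(t) = C_ss + (C₀ − C_ss) e^(−a t).
C(5.05) = 0.41235 + (-0.41235)·e^(−0.091273·5.05) = 0.41235 + (-0.41235)·0.63070 = 0.15228 mol/L.

0.152 mol/L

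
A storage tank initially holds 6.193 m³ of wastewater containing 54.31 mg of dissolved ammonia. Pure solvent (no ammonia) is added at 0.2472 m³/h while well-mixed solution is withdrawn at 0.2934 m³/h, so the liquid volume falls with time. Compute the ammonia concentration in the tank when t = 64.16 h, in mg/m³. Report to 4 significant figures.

Let m(t) be the amount of ammonia. Volume: V(t) = V₀ + (Q_in − Q_out) t = 6.193 − 0.0462000 t; V(64.16) = 3.22881 m³.
No ammonia enters, so dm/dt = −Q_out · (m/V).
Separate: dm/m = −Q_out dt/V(t) ⇒ ln(m/m₀) = −(Q_out/(Q_in−Q_out)) ln(V/V₀).
m = m₀ (V₀/V)^(Q_out/(Q_in−Q_out)) = 54.31 × (6.193/3.22881)^(-6.35065) = 0.868045 mg.
C = m/V = 0.868045/3.22881 = 0.268844 mg/m³.

0.2688 mg/m³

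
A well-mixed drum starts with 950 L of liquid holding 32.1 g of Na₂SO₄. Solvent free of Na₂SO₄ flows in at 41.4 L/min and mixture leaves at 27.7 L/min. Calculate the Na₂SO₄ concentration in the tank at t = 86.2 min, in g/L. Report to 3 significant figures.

Let m(t) be the amount of Na₂SO₄. Volume: V(t) = V₀ + (Q_in − Q_out) t = 950 + 13.700 t; V(86.2) = 2130.9 L.
Species balance (pure solvent in): dm/dt = −Q_out · m/V(t).
dm/m = −Q_out dt/(V₀ + 13.700 t); integrating gives ln(m/m₀) = −(Q_out/(Q_in−Q_out)) ln(V/V₀).
m = m₀ (V₀/V)^(Q_out/(Q_in−Q_out)) = 32.1 × (950/2130.9)^(2.0219) = 6.2680 g.
C = m/V = 6.2680/2130.9 = 0.0029414 g/L.

0.00294 g/L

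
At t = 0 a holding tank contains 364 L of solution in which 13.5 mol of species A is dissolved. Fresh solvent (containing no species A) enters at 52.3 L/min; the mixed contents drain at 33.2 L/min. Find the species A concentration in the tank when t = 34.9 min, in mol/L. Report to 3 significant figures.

Total volume: dV/dt = Q_in − Q_out = 19.100 L/min, so V(t) = 364 + 19.100 t and V(34.9) = 1030.6 L.
Solute balance: dm/dt = 0 − Q_out C = −Q_out m/V(t).
Separate: dm/m = −Q_out dt/V(t) ⇒ ln(m/m₀) = −(Q_out/(Q_in−Q_out)) ln(V/V₀).
m = m₀ (V₀/V)^(Q_out/(Q_in−Q_out)) = 13.5 × (364/1030.6)^(1.7382) = 2.2115 mol.
C = m/V = 2.2115/1030.6 = 0.0021458 mol/L.

0.00215 mol/L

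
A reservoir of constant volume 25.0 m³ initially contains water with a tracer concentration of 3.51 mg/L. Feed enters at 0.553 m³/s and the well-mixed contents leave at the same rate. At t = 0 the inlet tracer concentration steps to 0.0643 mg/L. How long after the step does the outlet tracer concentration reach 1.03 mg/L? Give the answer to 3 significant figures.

57.5 s

Species balance on the tank: V dC/dt = Q(C_in − C), so τ = V/Q = 45.208 s.
C(t) = C_in + (C₀ − C_in) e^(−t/τ). Set C = 1.03 and solve for t:
e^(−t/τ) = (C − C_in)/(C₀ − C_in) = (1.03 − 0.0643)/(3.51 − 0.0643) = 0.28026
t = −τ ln(…) = 45.208 × 1.2720 = 57.506 s.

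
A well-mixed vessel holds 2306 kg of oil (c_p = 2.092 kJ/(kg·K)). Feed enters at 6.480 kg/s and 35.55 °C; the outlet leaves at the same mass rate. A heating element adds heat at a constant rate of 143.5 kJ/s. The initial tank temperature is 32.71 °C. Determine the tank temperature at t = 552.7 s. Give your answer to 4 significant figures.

Heat balance on the well-mixed liquid: M c_p dT/dt = ṁ c_p (T_in − T) + 143.5.
τ = M/ṁ = 355.864 s; T_ss = T_in + Q̇/(ṁ c_p) = 35.55 + 143.5/(6.480·2.092) = 46.1356 °C.
T approaches T_ss exponentially: T(t) = T_ss + (T₀ − T_ss) e^(−t/τ).
T(552.7) = 46.1356 + (-13.4256)·e^(−552.7/355.864) = 46.1356 + (-13.4256)·0.211587 = 43.2949 °C.

43.29 °C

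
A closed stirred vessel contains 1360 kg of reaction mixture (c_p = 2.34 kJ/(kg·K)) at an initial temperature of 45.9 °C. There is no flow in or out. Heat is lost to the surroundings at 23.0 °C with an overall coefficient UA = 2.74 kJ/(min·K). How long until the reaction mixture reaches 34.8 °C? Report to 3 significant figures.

770 min

M c_p dT/dt = −UA(T − T_amb).
τ = M c_p/UA = 1161.5 min; T_ss = T_amb = 23.000 °C.
T(t) = T_ss + (T₀ − T_ss)e^(−t/τ); set T = 34.8:
t = −τ ln[(T − T_ss)/(T₀ − T_ss)] = −1161.5 · ln(0.51528) = 770.09 min.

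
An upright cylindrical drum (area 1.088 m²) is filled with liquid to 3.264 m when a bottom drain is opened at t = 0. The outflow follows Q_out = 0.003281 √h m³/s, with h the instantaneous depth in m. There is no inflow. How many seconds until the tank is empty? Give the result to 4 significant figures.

A dh/dt = −Q_out = −0.003281 √h.
Separate and integrate: 2(√h − √h₀) = −(0.003281/A) t.
Set h = 0: 2√h₀ = (0.003281/A) t_empty ⇒ t_empty = 2A√h₀/0.003281.
t_empty = 2·1.088·√3.264/0.003281 = 2.17600·1.80665/0.003281 = 1198.20 s.

1198 s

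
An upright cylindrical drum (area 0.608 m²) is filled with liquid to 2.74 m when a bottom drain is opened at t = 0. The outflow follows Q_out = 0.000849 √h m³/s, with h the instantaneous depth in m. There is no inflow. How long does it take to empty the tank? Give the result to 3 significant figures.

Unsteady balance on liquid volume: A dh/dt = −0.000849 √h.
This is separable: 2 d(√h)/dt = −0.000849/A, so √h = √h₀ − (0.000849/(2A)) t.
Set h = 0: 2√h₀ = (0.000849/A) t_empty ⇒ t_empty = 2A√h₀/0.000849.
t_empty = 2·0.608·√2.74/0.000849 = 1.2160·1.6553/0.000849 = 2370.8 s.

2370 s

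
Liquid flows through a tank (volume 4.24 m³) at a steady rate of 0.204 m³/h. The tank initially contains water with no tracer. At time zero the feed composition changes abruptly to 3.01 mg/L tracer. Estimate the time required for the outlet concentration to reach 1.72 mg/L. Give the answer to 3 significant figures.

Mass balance on the solute (V constant): V dC/dt = Q(C_in − C), so τ = V/Q = 20.784 h.
C(t) = C_in + (C₀ − C_in) e^(−t/τ). Set C = 1.72 and solve for t:
e^(−t/τ) = (C − C_in)/(C₀ − C_in) = (1.72 − 3.01)/(0 − 3.01) = 0.42857
t = −τ ln(…) = 20.784 × 0.84730 = 17.611 h.

17.6 h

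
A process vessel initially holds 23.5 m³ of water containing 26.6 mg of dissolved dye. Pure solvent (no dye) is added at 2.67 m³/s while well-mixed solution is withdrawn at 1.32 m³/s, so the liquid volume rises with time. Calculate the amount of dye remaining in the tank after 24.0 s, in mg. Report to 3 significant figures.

Let m(t) be the amount of dye. Volume: V(t) = V₀ + (Q_in − Q_out) t = 23.5 + 1.3500 t; V(24.0) = 55.900 m³.
Solute balance: dm/dt = 0 − Q_out C = −Q_out m/V(t).
dm/m = −Q_out dt/(V₀ + 1.3500 t); integrating gives ln(m/m₀) = −(Q_out/(Q_in−Q_out)) ln(V/V₀).
m = m₀ (V₀/V)^(Q_out/(Q_in−Q_out)) = 26.6 × (23.5/55.900)^(0.97778) = 11.400 mg.

11.4 mg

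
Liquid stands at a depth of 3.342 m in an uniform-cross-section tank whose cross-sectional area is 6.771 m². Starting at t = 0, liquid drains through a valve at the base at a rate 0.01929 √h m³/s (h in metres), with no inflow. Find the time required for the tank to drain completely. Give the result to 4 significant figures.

1283 s

With no inflow, A dh/dt = −0.01929 √h.
Separate and integrate: 2(√h − √h₀) = −(0.01929/A) t.
Tank is empty when √h = 0: t_empty = 2A√h₀/0.01929.
t_empty = 2·6.771·√3.342/0.01929 = 13.5420·1.82811/0.01929 = 1283.38 s.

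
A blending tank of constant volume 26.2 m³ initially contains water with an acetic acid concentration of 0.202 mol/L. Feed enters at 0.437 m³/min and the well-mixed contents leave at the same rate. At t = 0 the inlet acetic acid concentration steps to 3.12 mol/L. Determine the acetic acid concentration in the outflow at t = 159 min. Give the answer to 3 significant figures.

2.91 mol/L

Unsteady species balance (constant V, well mixed): V dC/dt = Q(C_in − C).
Time constant τ = V/Q = 26.2/0.437 = 59.954 min.
Integrating: C(t) = C_in + (C₀ − C_in) e^(−t/τ).
C(159) = 3.12 + (0.202 − 3.12)·e^(−159/59.954) = 3.12 + (-2.9180)·0.070508 = 2.9143 mol/L.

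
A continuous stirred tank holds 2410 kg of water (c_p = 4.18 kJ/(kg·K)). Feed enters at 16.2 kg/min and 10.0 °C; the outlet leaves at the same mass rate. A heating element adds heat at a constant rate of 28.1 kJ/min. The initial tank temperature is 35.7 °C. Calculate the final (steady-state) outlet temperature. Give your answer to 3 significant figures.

10.4 °C

Heat balance on the well-mixed liquid: M c_p dT/dt = ṁ c_p (T_in − T) + 28.1.
At steady state dT/dt = 0 ⇒ T_ss = T_in + Q̇/(ṁ c_p) = 10.0 + 28.1/(16.2·4.18) = 10.415 °C.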